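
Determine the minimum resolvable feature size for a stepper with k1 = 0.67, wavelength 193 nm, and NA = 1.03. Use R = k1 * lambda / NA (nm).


Step 1: Identify values: k1 = 0.67, lambda = 193 nm, NA = 1.03
Step 2: R = k1 * lambda / NA
R = 0.67 * 193 / 1.03
R = 125.5 nm


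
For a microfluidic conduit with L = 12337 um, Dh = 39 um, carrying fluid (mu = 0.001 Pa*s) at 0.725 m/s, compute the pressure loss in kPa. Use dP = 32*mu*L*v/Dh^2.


Step 1: Convert to SI: L = 12337e-6 m, Dh = 39e-6 m
Step 2: dP = 32 * 0.001 * 12337e-6 * 0.725 / (39e-6)^2
Step 3: dP = 188177.78 Pa
Step 4: Convert to kPa: dP = 188.18 kPa


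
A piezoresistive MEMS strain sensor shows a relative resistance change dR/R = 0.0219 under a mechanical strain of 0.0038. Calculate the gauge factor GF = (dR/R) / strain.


Step 1: Identify values.
dR/R = 0.0219, strain = 0.0038
Step 2: GF = (dR/R) / strain = 0.0219 / 0.0038
GF = 5.8


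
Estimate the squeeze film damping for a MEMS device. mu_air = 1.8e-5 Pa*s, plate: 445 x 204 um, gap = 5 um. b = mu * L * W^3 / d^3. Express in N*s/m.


Step 1: Convert to SI.
L = 445e-6 m, W = 204e-6 m, d = 5e-6 m
Step 2: W^3 = (204e-6)^3 = 8.49e-12 m^3
Step 3: d^3 = (5e-6)^3 = 1.25e-16 m^3
Step 4: b = 1.8e-5 * 445e-6 * 8.49e-12 / 1.25e-16
b = 5.44e-04 N*s/m


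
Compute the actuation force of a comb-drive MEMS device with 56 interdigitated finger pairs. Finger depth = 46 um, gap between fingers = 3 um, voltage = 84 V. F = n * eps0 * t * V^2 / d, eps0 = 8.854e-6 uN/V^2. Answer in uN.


Step 1: Parameters: n=56, eps0=8.854e-6 uN/V^2, t=46 um, V=84 V, d=3 um
Step 2: V^2 = 7056
Step 3: F = 56 * 8.854e-6 * 46 * 7056 / 3
F = 53.644 uN


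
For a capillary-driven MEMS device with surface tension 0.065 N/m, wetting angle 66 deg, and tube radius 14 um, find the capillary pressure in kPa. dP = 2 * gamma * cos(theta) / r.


Step 1: cos(66 deg) = 0.4067
Step 2: Convert r to m: r = 14e-6 m
Step 3: dP = 2 * 0.065 * 0.4067 / 14e-6 = 3776.5 Pa
Step 4: Convert Pa to kPa (divide by 1000).
dP = 3.78 kPa


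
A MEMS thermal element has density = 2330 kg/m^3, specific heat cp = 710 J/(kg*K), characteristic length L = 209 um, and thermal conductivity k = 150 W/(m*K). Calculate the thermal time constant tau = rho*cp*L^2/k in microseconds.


Step 1: Convert L to m: L = 209e-6 m
Step 2: L^2 = (209e-6)^2 = 4.3681e-08 m^2
Step 3: tau = 2330 * 710 * 4.3681e-08 / 150 = 4.8174319e-04 s
Step 4: Convert to microseconds (multiply by 1e6).
tau = 481.743 us


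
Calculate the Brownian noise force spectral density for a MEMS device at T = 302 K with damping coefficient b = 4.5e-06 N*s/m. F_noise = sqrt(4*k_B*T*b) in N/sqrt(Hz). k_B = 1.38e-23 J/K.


Step 1: Compute 4 * k_B * T * b
= 4 * 1.38e-23 * 302 * 4.5e-06
= 7.5017e-26 N^2/Hz
Step 2: F_noise = sqrt(7.5017e-26)
F_noise = 2.74e-13 N/sqrt(Hz)


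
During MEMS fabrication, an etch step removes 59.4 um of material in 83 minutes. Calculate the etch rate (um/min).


Step 1: Etch rate = depth / time
Step 2: rate = 59.4 / 83
rate = 0.716 um/min


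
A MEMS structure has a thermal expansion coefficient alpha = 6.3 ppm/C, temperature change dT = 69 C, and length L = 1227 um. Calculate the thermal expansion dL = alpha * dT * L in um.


Step 1: Convert CTE: alpha = 6.3 ppm/C = 6.3e-6 /C
Step 2: dL = 6.3e-6 * 69 * 1227
dL = 0.5334 um


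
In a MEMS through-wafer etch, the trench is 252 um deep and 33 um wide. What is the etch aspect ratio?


Step 1: AR = depth / width
Step 2: AR = 252 / 33
AR = 7.6


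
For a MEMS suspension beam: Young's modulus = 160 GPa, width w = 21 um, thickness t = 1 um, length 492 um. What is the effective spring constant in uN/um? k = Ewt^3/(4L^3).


Step 1: Convert E to consistent units (1 GPa = 1000 uN/um^2).
E = 160 GPa = 160000 uN/um^2
Step 2: Compute t^3 = 1^3 = 1
Step 3: Compute L^3 = 492^3 = 119095488
Step 4: k = 160000 * 21 * 1 / (4 * 119095488)
k = 0.0071 uN/um


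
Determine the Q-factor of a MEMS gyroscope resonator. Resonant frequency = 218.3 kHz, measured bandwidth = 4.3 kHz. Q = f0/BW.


Step 1: Q = f0 / bandwidth
Step 2: Q = 218.3 / 4.3
Q = 50.8


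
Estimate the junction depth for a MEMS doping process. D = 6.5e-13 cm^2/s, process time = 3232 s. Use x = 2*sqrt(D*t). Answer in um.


Step 1: Compute D*t = 6.5e-13 * 3232 = 2.1008e-09 cm^2
Step 2: sqrt(D*t) = 4.5834e-05 cm
Step 3: x = 2 * 4.5834e-05 cm = 9.1668e-05 cm
Step 4: Convert to um (1 cm = 1e4 um): x = 0.917 um


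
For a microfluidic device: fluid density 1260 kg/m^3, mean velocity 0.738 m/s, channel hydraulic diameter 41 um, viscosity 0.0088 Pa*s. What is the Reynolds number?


Step 1: Convert Dh to meters: Dh = 41e-6 m
Step 2: Re = rho * v * Dh / mu
Re = 1260 * 0.738 * 41e-6 / 0.0088
Re = 4.332


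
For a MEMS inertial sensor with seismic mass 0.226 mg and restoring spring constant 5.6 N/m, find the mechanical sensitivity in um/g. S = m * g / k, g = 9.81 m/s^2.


Step 1: Convert mass: m = 0.226 mg = 2.26e-07 kg
Step 2: S = m * g / k = 2.26e-07 * 9.81 / 5.6
Step 3: S = 3.96e-07 m/g
Step 4: Convert to um/g: S = 0.396 um/g


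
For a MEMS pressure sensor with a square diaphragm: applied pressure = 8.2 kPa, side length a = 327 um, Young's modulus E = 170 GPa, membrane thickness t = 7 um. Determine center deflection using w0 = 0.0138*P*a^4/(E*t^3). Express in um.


Step 1: Convert pressure to compatible units (E is in GPa, so P in GPa).
P = 8.2 kPa = 8.2e-6 GPa
Step 2: Compute numerator: 0.0138 * P * a^4.
a^4 = 327^4 = 11433811041
numerator = 0.0138 * 8.2e-6 * 11433811041 = 1.2939e+03
Step 3: Compute denominator: E * t^3 = 170 * 7^3 = 58310
Step 4: w0 = numerator / denominator = 1.2939e+03 / 58310 = 0.0222 um


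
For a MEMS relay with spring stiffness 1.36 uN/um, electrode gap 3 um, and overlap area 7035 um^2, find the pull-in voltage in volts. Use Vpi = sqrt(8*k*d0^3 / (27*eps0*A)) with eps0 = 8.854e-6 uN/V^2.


Step 1: Compute numerator: 8 * k * d0^3 = 8 * 1.36 * 3^3 = 293.76
Step 2: Compute denominator: 27 * eps0 * A = 27 * 8.854e-6 * 7035 = 1.681773
Step 3: Vpi = sqrt(293.76 / 1.681773)
Vpi = 13.22 V


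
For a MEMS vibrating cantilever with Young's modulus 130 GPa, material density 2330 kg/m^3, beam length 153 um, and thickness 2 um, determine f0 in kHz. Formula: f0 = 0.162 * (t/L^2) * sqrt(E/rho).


Step 1: Convert units to SI.
t_SI = 2e-6 m, L_SI = 153e-6 m
Step 2: Calculate sqrt(E/rho).
sqrt(130e9 / 2330) = 7469.54 m/s
Step 3: Compute f0.
f0 = 0.162 * 2e-6 / (153e-6)^2 * 7469.54 = 103384.6 Hz = 103.38 kHz


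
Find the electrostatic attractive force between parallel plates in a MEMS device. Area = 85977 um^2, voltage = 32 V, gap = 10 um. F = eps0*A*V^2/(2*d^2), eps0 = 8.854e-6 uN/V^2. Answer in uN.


Step 1: Identify parameters.
eps0 = 8.854e-6 uN/V^2, A = 85977 um^2, V = 32 V, d = 10 um
Step 2: Compute V^2 = 32^2 = 1024
Step 3: Compute d^2 = 10^2 = 100
Step 4: F = 0.5 * 8.854e-6 * 85977 * 1024 / 100
F = 3.898 uN


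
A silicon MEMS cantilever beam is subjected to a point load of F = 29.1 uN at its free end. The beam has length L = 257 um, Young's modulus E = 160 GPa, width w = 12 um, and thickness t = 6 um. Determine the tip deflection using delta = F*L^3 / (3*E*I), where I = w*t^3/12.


Step 1: Calculate the second moment of area.
I = w * t^3 / 12 = 12 * 6^3 / 12 = 216.0 um^4
Step 2: Convert E to consistent units (1 GPa = 1000 uN/um^2).
E = 160 GPa = 160000 uN/um^2
Step 3: Calculate tip deflection.
delta = F * L^3 / (3 * E * I)
delta = 29.1 * 257^3 / (3 * 160000 * 216.0)
delta = 4.7643 um


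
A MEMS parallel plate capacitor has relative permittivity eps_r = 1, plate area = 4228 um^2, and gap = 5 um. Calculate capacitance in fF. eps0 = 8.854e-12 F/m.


Step 1: Convert area to m^2: A = 4228e-12 m^2
Step 2: Convert gap to m: d = 5e-6 m
Step 3: C = eps0 * eps_r * A / d
C = 8.854e-12 * 1 * 4228e-12 / 5e-6
Step 4: Convert to fF (multiply by 1e15).
C = 7.49 fF


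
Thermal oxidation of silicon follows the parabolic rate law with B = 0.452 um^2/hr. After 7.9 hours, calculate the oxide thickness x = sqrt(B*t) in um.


Step 1: Compute B*t = 0.452 * 7.9 = 3.5708
Step 2: x = sqrt(3.5708)
x = 1.89 um


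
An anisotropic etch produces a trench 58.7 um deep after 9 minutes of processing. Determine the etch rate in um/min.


Step 1: Etch rate = depth / time
Step 2: rate = 58.7 / 9
rate = 6.522 um/min


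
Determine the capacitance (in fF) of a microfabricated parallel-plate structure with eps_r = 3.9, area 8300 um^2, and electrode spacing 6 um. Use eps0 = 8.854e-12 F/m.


Step 1: Convert area to m^2: A = 8300e-12 m^2
Step 2: Convert gap to m: d = 6e-6 m
Step 3: C = eps0 * eps_r * A / d
C = 8.854e-12 * 3.9 * 8300e-12 / 6e-6
Step 4: Convert to fF (multiply by 1e15).
C = 47.77 fF


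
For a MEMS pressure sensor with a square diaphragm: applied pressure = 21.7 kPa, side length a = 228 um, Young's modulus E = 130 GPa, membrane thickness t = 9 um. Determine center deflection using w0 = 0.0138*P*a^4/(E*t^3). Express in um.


Step 1: Convert pressure to compatible units (E is in GPa, so P in GPa).
P = 21.7 kPa = 21.7e-6 GPa
Step 2: Compute numerator: 0.0138 * P * a^4.
a^4 = 228^4 = 2702336256
numerator = 0.0138 * 21.7e-6 * 2702336256 = 8.092e+02
Step 3: Compute denominator: E * t^3 = 130 * 9^3 = 94770
Step 4: w0 = numerator / denominator = 8.092e+02 / 94770 = 0.0085 um


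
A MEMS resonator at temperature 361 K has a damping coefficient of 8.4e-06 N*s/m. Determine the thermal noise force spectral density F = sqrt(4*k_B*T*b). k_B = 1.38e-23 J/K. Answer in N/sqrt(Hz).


Step 1: Compute 4 * k_B * T * b
= 4 * 1.38e-23 * 361 * 8.4e-06
= 1.6739e-25 N^2/Hz
Step 2: F_noise = sqrt(1.6739e-25)
F_noise = 4.09e-13 N/sqrt(Hz)


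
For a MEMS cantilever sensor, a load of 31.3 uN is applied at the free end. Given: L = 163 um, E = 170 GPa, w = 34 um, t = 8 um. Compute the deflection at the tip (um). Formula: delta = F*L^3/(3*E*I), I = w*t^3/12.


Step 1: Calculate the second moment of area.
I = w * t^3 / 12 = 34 * 8^3 / 12 = 1450.6667 um^4
Step 2: Convert E to consistent units (1 GPa = 1000 uN/um^2).
E = 170 GPa = 170000 uN/um^2
Step 3: Calculate tip deflection.
delta = F * L^3 / (3 * E * I)
delta = 31.3 * 163^3 / (3 * 170000 * 1450.6667)
delta = 0.1832 um


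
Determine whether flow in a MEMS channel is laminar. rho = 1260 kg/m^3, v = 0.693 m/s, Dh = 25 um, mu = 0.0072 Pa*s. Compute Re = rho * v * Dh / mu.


Step 1: Convert Dh to meters: Dh = 25e-6 m
Step 2: Re = rho * v * Dh / mu
Re = 1260 * 0.693 * 25e-6 / 0.0072
Re = 3.032
Since Re = 3.032 is below ~2300, the flow is laminar.


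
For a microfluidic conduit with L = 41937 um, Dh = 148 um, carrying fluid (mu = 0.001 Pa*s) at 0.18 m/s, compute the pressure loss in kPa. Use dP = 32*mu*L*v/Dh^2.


Step 1: Convert to SI: L = 41937e-6 m, Dh = 148e-6 m
Step 2: dP = 32 * 0.001 * 41937e-6 * 0.18 / (148e-6)^2
Step 3: dP = 11027.99 Pa
Step 4: Convert to kPa: dP = 11.03 kPa


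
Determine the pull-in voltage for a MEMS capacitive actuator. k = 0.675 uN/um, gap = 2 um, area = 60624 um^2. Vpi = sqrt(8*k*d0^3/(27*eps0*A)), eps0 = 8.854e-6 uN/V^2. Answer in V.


Step 1: Compute numerator: 8 * k * d0^3 = 8 * 0.675 * 2^3 = 43.2
Step 2: Compute denominator: 27 * eps0 * A = 27 * 8.854e-6 * 60624 = 14.492652
Step 3: Vpi = sqrt(43.2 / 14.492652)
Vpi = 1.73 V


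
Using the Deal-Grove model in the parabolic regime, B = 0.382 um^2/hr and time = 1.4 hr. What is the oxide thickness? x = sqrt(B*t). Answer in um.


Step 1: Compute B*t = 0.382 * 1.4 = 0.5348
Step 2: x = sqrt(0.5348)
x = 0.731 um


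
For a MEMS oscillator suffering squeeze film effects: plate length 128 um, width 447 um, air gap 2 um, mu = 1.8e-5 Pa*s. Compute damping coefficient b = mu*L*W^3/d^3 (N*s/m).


Step 1: Convert to SI.
L = 128e-6 m, W = 447e-6 m, d = 2e-6 m
Step 2: W^3 = (447e-6)^3 = 8.93e-11 m^3
Step 3: d^3 = (2e-6)^3 = 8.00e-18 m^3
Step 4: b = 1.8e-5 * 128e-6 * 8.93e-11 / 8.00e-18
b = 2.57e-02 N*s/m


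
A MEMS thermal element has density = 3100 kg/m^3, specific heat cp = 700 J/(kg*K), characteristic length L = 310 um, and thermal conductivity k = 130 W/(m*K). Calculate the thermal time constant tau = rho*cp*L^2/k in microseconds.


Step 1: Convert L to m: L = 310e-6 m
Step 2: L^2 = (310e-6)^2 = 9.61e-08 m^2
Step 3: tau = 3100 * 700 * 9.61e-08 / 130 = 1.60413077e-03 s
Step 4: Convert to microseconds (multiply by 1e6).
tau = 1604.131 us


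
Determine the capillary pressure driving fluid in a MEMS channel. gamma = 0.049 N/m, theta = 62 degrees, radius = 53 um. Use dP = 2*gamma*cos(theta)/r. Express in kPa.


Step 1: cos(62 deg) = 0.4695
Step 2: Convert r to m: r = 53e-6 m
Step 3: dP = 2 * 0.049 * 0.4695 / 53e-6 = 868.1 Pa
Step 4: Convert Pa to kPa (divide by 1000).
dP = 0.87 kPa


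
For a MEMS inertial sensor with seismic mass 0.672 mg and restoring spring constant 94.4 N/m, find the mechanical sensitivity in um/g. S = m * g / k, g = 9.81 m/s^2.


Step 1: Convert mass: m = 0.672 mg = 6.72e-07 kg
Step 2: S = m * g / k = 6.72e-07 * 9.81 / 94.4
Step 3: S = 6.98e-08 m/g
Step 4: Convert to um/g: S = 0.07 um/g


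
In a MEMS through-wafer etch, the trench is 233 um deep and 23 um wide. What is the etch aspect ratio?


Step 1: AR = depth / width
Step 2: AR = 233 / 23
AR = 10.1


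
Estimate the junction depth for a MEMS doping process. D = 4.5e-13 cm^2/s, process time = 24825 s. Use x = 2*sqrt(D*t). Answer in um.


Step 1: Compute D*t = 4.5e-13 * 24825 = 1.117125e-08 cm^2
Step 2: sqrt(D*t) = 1.05694e-04 cm
Step 3: x = 2 * 1.05694e-04 cm = 2.11388e-04 cm
Step 4: Convert to um (1 cm = 1e4 um): x = 2.114 um


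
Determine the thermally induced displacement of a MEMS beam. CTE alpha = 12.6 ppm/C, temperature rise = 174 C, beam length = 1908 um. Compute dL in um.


Step 1: Convert CTE: alpha = 12.6 ppm/C = 12.6e-6 /C
Step 2: dL = 12.6e-6 * 174 * 1908
dL = 4.1831 um


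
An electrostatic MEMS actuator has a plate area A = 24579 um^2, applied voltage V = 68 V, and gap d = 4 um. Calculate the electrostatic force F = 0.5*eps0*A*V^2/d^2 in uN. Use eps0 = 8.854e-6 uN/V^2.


Step 1: Identify parameters.
eps0 = 8.854e-6 uN/V^2, A = 24579 um^2, V = 68 V, d = 4 um
Step 2: Compute V^2 = 68^2 = 4624
Step 3: Compute d^2 = 4^2 = 16
Step 4: F = 0.5 * 8.854e-6 * 24579 * 4624 / 16
F = 31.446 uN


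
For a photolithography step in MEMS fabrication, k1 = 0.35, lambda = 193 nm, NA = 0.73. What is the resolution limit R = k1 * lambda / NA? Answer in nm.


Step 1: Identify values: k1 = 0.35, lambda = 193 nm, NA = 0.73
Step 2: R = k1 * lambda / NA
R = 0.35 * 193 / 0.73
R = 92.5 nm


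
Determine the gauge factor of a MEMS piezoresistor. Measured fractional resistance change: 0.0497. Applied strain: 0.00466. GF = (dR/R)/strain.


Step 1: Identify values.
dR/R = 0.0497, strain = 0.00466
Step 2: GF = (dR/R) / strain = 0.0497 / 0.00466
GF = 10.7


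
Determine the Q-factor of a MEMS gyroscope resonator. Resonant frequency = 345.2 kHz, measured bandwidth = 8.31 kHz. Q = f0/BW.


Step 1: Q = f0 / bandwidth
Step 2: Q = 345.2 / 8.31
Q = 41.5


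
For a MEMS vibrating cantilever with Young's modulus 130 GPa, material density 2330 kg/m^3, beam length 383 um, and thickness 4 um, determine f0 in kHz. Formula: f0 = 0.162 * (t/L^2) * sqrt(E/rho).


Step 1: Convert units to SI.
t_SI = 4e-6 m, L_SI = 383e-6 m
Step 2: Calculate sqrt(E/rho).
sqrt(130e9 / 2330) = 7469.54 m/s
Step 3: Compute f0.
f0 = 0.162 * 4e-6 / (383e-6)^2 * 7469.54 = 32996.8 Hz = 33.0 kHz


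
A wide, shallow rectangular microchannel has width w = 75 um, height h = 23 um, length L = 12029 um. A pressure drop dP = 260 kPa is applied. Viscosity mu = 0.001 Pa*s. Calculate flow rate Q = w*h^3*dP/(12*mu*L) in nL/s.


Step 1: Convert all dimensions to SI (meters).
w = 75e-6 m, h = 23e-6 m, L = 12029e-6 m, dP = 260e3 Pa
Step 2: Q = w * h^3 * dP / (12 * mu * L)
Q = 75e-6 * (23e-6)^3 * 260e3 / (12 * 0.001 * 12029e-6) = 1.64364245e-09 m^3/s
Step 3: Convert Q from m^3/s to nL/s (1 m^3 = 1e12 nL, so multiply by 1e12).
Q = 1643.642 nL/s


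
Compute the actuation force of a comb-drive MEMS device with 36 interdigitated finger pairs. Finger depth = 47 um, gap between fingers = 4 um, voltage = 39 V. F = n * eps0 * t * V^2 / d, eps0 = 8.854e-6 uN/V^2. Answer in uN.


Step 1: Parameters: n=36, eps0=8.854e-6 uN/V^2, t=47 um, V=39 V, d=4 um
Step 2: V^2 = 1521
Step 3: F = 36 * 8.854e-6 * 47 * 1521 / 4
F = 5.697 uN


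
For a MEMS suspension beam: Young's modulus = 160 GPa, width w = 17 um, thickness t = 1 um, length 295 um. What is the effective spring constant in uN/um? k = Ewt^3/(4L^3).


Step 1: Convert E to consistent units (1 GPa = 1000 uN/um^2).
E = 160 GPa = 160000 uN/um^2
Step 2: Compute t^3 = 1^3 = 1
Step 3: Compute L^3 = 295^3 = 25672375
Step 4: k = 160000 * 17 * 1 / (4 * 25672375)
k = 0.0265 uN/um


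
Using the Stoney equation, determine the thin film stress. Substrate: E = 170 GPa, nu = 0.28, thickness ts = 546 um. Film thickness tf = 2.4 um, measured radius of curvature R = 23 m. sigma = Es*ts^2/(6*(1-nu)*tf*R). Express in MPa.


Step 1: Compute numerator: Es * ts^2 = 170 * 546^2 = 50679720 (GPa*um^2)
Step 2: Compute denominator (R in um): 6*(1-nu)*tf*R = 6*0.72*2.4*23e6 = 238464000.0 (um^2)
Step 3: sigma (GPa) = 50679720 / 238464000.0 = 2.12526e-01 GPa
Step 4: Convert to MPa (x1000): sigma = 212.5 MPa


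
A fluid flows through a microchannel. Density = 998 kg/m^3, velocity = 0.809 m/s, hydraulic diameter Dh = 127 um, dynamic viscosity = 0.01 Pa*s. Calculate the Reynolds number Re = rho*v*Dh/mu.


Step 1: Convert Dh to meters: Dh = 127e-6 m
Step 2: Re = rho * v * Dh / mu
Re = 998 * 0.809 * 127e-6 / 0.01
Re = 10.254


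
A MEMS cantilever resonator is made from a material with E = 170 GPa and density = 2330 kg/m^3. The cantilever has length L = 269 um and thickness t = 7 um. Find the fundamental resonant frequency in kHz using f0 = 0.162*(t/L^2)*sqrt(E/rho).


Step 1: Convert units to SI.
t_SI = 7e-6 m, L_SI = 269e-6 m
Step 2: Calculate sqrt(E/rho).
sqrt(170e9 / 2330) = 8541.74 m/s
Step 3: Compute f0.
f0 = 0.162 * 7e-6 / (269e-6)^2 * 8541.74 = 133861.2 Hz = 133.86 kHz


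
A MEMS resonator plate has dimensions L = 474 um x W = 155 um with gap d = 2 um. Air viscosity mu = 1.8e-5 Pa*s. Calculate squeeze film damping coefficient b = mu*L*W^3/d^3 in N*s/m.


Step 1: Convert to SI.
L = 474e-6 m, W = 155e-6 m, d = 2e-6 m
Step 2: W^3 = (155e-6)^3 = 3.72e-12 m^3
Step 3: d^3 = (2e-6)^3 = 8.00e-18 m^3
Step 4: b = 1.8e-5 * 474e-6 * 3.72e-12 / 8.00e-18
b = 3.97e-03 N*s/m


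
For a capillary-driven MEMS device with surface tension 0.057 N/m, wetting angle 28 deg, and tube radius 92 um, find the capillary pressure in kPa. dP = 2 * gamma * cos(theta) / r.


Step 1: cos(28 deg) = 0.8829
Step 2: Convert r to m: r = 92e-6 m
Step 3: dP = 2 * 0.057 * 0.8829 / 92e-6 = 1094.0 Pa
Step 4: Convert Pa to kPa (divide by 1000).
dP = 1.09 kPa


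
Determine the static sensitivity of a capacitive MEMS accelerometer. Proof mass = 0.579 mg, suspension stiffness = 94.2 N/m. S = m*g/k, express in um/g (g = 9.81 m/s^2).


Step 1: Convert mass: m = 0.579 mg = 5.79e-07 kg
Step 2: S = m * g / k = 5.79e-07 * 9.81 / 94.2
Step 3: S = 6.03e-08 m/g
Step 4: Convert to um/g: S = 0.06 um/g


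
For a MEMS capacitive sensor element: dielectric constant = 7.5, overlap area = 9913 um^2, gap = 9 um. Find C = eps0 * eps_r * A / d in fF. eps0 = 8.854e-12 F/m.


Step 1: Convert area to m^2: A = 9913e-12 m^2
Step 2: Convert gap to m: d = 9e-6 m
Step 3: C = eps0 * eps_r * A / d
C = 8.854e-12 * 7.5 * 9913e-12 / 9e-6
Step 4: Convert to fF (multiply by 1e15).
C = 73.14 fF


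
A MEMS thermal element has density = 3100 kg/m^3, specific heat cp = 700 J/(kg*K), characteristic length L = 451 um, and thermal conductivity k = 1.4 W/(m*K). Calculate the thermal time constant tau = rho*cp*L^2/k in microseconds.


Step 1: Convert L to m: L = 451e-6 m
Step 2: L^2 = (451e-6)^2 = 2.03401e-07 m^2
Step 3: tau = 3100 * 700 * 2.03401e-07 / 1.4 = 3.1527155e-01 s
Step 4: Convert to microseconds (multiply by 1e6).
tau = 315271.55 us


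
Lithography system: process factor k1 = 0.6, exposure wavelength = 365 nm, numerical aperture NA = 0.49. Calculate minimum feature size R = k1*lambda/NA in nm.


Step 1: Identify values: k1 = 0.6, lambda = 365 nm, NA = 0.49
Step 2: R = k1 * lambda / NA
R = 0.6 * 365 / 0.49
R = 446.9 nm


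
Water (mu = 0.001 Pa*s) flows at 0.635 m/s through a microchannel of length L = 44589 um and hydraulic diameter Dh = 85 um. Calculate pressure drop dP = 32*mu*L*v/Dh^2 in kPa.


Step 1: Convert to SI: L = 44589e-6 m, Dh = 85e-6 m
Step 2: dP = 32 * 0.001 * 44589e-6 * 0.635 / (85e-6)^2
Step 3: dP = 125404.63 Pa
Step 4: Convert to kPa: dP = 125.4 kPa


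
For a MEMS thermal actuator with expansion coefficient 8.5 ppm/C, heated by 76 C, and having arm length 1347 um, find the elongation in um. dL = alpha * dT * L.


Step 1: Convert CTE: alpha = 8.5 ppm/C = 8.5e-6 /C
Step 2: dL = 8.5e-6 * 76 * 1347
dL = 0.8702 um


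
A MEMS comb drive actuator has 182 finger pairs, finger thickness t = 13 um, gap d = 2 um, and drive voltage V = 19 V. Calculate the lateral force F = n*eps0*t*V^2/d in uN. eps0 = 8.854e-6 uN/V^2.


Step 1: Parameters: n=182, eps0=8.854e-6 uN/V^2, t=13 um, V=19 V, d=2 um
Step 2: V^2 = 361
Step 3: F = 182 * 8.854e-6 * 13 * 361 / 2
F = 3.781 uN


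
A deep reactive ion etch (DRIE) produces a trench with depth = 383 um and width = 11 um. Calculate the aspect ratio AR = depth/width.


Step 1: AR = depth / width
Step 2: AR = 383 / 11
AR = 34.8


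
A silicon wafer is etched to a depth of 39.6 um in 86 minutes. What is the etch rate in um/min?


Step 1: Etch rate = depth / time
Step 2: rate = 39.6 / 86
rate = 0.46 um/min


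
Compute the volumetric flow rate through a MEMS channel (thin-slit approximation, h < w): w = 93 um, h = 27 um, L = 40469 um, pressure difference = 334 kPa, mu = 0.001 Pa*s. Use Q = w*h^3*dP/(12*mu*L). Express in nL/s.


Step 1: Convert all dimensions to SI (meters).
w = 93e-6 m, h = 27e-6 m, L = 40469e-6 m, dP = 334e3 Pa
Step 2: Q = w * h^3 * dP / (12 * mu * L)
Q = 93e-6 * (27e-6)^3 * 334e3 / (12 * 0.001 * 40469e-6) = 1.25897466e-09 m^3/s
Step 3: Convert Q from m^3/s to nL/s (1 m^3 = 1e12 nL, so multiply by 1e12).
Q = 1258.975 nL/s


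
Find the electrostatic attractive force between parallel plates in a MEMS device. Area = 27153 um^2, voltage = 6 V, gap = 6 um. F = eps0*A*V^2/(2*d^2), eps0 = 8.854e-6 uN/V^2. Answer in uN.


Step 1: Identify parameters.
eps0 = 8.854e-6 uN/V^2, A = 27153 um^2, V = 6 V, d = 6 um
Step 2: Compute V^2 = 6^2 = 36
Step 3: Compute d^2 = 6^2 = 36
Step 4: F = 0.5 * 8.854e-6 * 27153 * 36 / 36
F = 0.12 uN


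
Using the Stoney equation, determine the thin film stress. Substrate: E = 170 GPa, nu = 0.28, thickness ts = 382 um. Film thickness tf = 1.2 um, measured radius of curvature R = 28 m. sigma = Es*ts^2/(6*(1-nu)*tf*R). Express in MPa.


Step 1: Compute numerator: Es * ts^2 = 170 * 382^2 = 24807080 (GPa*um^2)
Step 2: Compute denominator (R in um): 6*(1-nu)*tf*R = 6*0.72*1.2*28e6 = 145152000.0 (um^2)
Step 3: sigma (GPa) = 24807080 / 145152000.0 = 1.70904e-01 GPa
Step 4: Convert to MPa (x1000): sigma = 170.9 MPa


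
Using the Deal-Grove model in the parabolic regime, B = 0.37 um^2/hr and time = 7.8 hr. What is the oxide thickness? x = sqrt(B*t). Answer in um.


Step 1: Compute B*t = 0.37 * 7.8 = 2.886
Step 2: x = sqrt(2.886)
x = 1.699 um


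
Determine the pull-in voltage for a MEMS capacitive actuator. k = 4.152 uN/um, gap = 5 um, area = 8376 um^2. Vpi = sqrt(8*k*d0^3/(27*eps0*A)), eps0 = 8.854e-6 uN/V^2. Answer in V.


Step 1: Compute numerator: 8 * k * d0^3 = 8 * 4.152 * 5^3 = 4152.0
Step 2: Compute denominator: 27 * eps0 * A = 27 * 8.854e-6 * 8376 = 2.00235
Step 3: Vpi = sqrt(4152.0 / 2.00235)
Vpi = 45.54 V


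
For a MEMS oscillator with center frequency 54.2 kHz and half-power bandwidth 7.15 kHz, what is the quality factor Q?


Step 1: Q = f0 / bandwidth
Step 2: Q = 54.2 / 7.15
Q = 7.6


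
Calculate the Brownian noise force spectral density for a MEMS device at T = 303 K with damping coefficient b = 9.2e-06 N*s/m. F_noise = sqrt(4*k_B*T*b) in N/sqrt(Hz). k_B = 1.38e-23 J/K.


Step 1: Compute 4 * k_B * T * b
= 4 * 1.38e-23 * 303 * 9.2e-06
= 1.5388e-25 N^2/Hz
Step 2: F_noise = sqrt(1.5388e-25)
F_noise = 3.92e-13 N/sqrt(Hz)


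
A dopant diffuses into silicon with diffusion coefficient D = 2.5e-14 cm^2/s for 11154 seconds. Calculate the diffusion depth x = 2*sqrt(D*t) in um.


Step 1: Compute D*t = 2.5e-14 * 11154 = 2.7885e-10 cm^2
Step 2: sqrt(D*t) = 1.6699e-05 cm
Step 3: x = 2 * 1.6699e-05 cm = 3.3398e-05 cm
Step 4: Convert to um (1 cm = 1e4 um): x = 0.334 um


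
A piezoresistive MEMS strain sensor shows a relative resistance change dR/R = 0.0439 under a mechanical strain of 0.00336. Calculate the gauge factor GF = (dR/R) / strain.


Step 1: Identify values.
dR/R = 0.0439, strain = 0.00336
Step 2: GF = (dR/R) / strain = 0.0439 / 0.00336
GF = 13.1


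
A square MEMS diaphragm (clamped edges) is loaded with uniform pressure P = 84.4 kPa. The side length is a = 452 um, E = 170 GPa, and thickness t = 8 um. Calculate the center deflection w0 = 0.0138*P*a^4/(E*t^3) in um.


Step 1: Convert pressure to compatible units (E is in GPa, so P in GPa).
P = 84.4 kPa = 84.4e-6 GPa
Step 2: Compute numerator: 0.0138 * P * a^4.
a^4 = 452^4 = 41740124416
numerator = 0.0138 * 84.4e-6 * 41740124416 = 4.86156e+04
Step 3: Compute denominator: E * t^3 = 170 * 8^3 = 87040
Step 4: w0 = numerator / denominator = 4.86156e+04 / 87040 = 0.5585 um


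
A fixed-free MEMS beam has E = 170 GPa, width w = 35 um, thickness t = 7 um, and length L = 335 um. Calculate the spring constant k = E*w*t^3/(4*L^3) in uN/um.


Step 1: Convert E to consistent units (1 GPa = 1000 uN/um^2).
E = 170 GPa = 170000 uN/um^2
Step 2: Compute t^3 = 7^3 = 343
Step 3: Compute L^3 = 335^3 = 37595375
Step 4: k = 170000 * 35 * 343 / (4 * 37595375)
k = 13.5712 uN/um


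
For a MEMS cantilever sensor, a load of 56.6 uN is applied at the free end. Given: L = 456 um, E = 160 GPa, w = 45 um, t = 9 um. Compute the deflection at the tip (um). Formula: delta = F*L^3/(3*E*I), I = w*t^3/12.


Step 1: Calculate the second moment of area.
I = w * t^3 / 12 = 45 * 9^3 / 12 = 2733.75 um^4
Step 2: Convert E to consistent units (1 GPa = 1000 uN/um^2).
E = 160 GPa = 160000 uN/um^2
Step 3: Calculate tip deflection.
delta = F * L^3 / (3 * E * I)
delta = 56.6 * 456^3 / (3 * 160000 * 2733.75)
delta = 4.0899 um


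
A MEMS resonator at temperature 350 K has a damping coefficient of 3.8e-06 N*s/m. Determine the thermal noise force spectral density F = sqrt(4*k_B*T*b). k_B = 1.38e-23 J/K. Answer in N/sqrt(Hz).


Step 1: Compute 4 * k_B * T * b
= 4 * 1.38e-23 * 350 * 3.8e-06
= 7.3416e-26 N^2/Hz
Step 2: F_noise = sqrt(7.3416e-26)
F_noise = 2.71e-13 N/sqrt(Hz)


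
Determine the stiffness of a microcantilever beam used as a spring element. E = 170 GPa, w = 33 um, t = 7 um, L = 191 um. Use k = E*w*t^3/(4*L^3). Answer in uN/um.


Step 1: Convert E to consistent units (1 GPa = 1000 uN/um^2).
E = 170 GPa = 170000 uN/um^2
Step 2: Compute t^3 = 7^3 = 343
Step 3: Compute L^3 = 191^3 = 6967871
Step 4: k = 170000 * 33 * 343 / (4 * 6967871)
k = 69.0394 uN/um


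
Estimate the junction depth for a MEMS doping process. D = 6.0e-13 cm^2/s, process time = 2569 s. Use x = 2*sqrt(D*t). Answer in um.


Step 1: Compute D*t = 6.0e-13 * 2569 = 1.5414e-09 cm^2
Step 2: sqrt(D*t) = 3.9261e-05 cm
Step 3: x = 2 * 3.9261e-05 cm = 7.8522e-05 cm
Step 4: Convert to um (1 cm = 1e4 um): x = 0.785 um


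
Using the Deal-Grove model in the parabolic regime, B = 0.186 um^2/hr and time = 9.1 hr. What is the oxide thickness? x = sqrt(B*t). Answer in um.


Step 1: Compute B*t = 0.186 * 9.1 = 1.6926
Step 2: x = sqrt(1.6926)
x = 1.301 um


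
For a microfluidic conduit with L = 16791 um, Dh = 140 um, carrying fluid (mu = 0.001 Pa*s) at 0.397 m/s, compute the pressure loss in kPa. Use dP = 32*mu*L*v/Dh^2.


Step 1: Convert to SI: L = 16791e-6 m, Dh = 140e-6 m
Step 2: dP = 32 * 0.001 * 16791e-6 * 0.397 / (140e-6)^2
Step 3: dP = 10883.31 Pa
Step 4: Convert to kPa: dP = 10.88 kPa


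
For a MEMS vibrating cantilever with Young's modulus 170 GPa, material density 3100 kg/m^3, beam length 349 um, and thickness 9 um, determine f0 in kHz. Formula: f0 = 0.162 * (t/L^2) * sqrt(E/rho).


Step 1: Convert units to SI.
t_SI = 9e-6 m, L_SI = 349e-6 m
Step 2: Calculate sqrt(E/rho).
sqrt(170e9 / 3100) = 7405.32 m/s
Step 3: Compute f0.
f0 = 0.162 * 9e-6 / (349e-6)^2 * 7405.32 = 88644.2 Hz = 88.64 kHz


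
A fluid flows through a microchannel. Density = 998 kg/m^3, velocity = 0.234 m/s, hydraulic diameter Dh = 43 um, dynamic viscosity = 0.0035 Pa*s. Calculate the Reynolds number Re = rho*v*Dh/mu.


Step 1: Convert Dh to meters: Dh = 43e-6 m
Step 2: Re = rho * v * Dh / mu
Re = 998 * 0.234 * 43e-6 / 0.0035
Re = 2.869


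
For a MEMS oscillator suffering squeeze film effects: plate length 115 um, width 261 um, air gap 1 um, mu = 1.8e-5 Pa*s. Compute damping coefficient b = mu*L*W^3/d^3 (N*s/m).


Step 1: Convert to SI.
L = 115e-6 m, W = 261e-6 m, d = 1e-6 m
Step 2: W^3 = (261e-6)^3 = 1.78e-11 m^3
Step 3: d^3 = (1e-6)^3 = 1.00e-18 m^3
Step 4: b = 1.8e-5 * 115e-6 * 1.78e-11 / 1.00e-18
b = 3.68e-02 N*s/m


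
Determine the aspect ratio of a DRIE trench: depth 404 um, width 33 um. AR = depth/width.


Step 1: AR = depth / width
Step 2: AR = 404 / 33
AR = 12.2


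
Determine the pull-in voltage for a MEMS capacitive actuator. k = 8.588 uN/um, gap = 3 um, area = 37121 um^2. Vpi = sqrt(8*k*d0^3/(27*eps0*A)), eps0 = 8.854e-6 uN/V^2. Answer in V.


Step 1: Compute numerator: 8 * k * d0^3 = 8 * 8.588 * 3^3 = 1855.008
Step 2: Compute denominator: 27 * eps0 * A = 27 * 8.854e-6 * 37121 = 8.874072
Step 3: Vpi = sqrt(1855.008 / 8.874072)
Vpi = 14.46 V


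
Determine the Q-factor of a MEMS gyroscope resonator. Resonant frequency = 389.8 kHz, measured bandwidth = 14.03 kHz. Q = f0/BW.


Step 1: Q = f0 / bandwidth
Step 2: Q = 389.8 / 14.03
Q = 27.8


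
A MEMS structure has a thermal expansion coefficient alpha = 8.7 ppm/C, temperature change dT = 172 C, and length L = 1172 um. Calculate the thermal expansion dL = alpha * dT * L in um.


Step 1: Convert CTE: alpha = 8.7 ppm/C = 8.7e-6 /C
Step 2: dL = 8.7e-6 * 172 * 1172
dL = 1.7538 um


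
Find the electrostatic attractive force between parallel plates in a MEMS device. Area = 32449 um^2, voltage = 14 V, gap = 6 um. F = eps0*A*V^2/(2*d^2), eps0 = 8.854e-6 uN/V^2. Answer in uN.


Step 1: Identify parameters.
eps0 = 8.854e-6 uN/V^2, A = 32449 um^2, V = 14 V, d = 6 um
Step 2: Compute V^2 = 14^2 = 196
Step 3: Compute d^2 = 6^2 = 36
Step 4: F = 0.5 * 8.854e-6 * 32449 * 196 / 36
F = 0.782 uN


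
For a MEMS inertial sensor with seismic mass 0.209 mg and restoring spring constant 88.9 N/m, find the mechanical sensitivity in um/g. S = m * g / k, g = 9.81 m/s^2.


Step 1: Convert mass: m = 0.209 mg = 2.09e-07 kg
Step 2: S = m * g / k = 2.09e-07 * 9.81 / 88.9
Step 3: S = 2.31e-08 m/g
Step 4: Convert to um/g: S = 0.023 um/g


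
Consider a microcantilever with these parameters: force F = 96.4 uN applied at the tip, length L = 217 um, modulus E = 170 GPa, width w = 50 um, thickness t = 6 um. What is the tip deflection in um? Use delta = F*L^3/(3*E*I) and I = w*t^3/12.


Step 1: Calculate the second moment of area.
I = w * t^3 / 12 = 50 * 6^3 / 12 = 900.0 um^4
Step 2: Convert E to consistent units (1 GPa = 1000 uN/um^2).
E = 170 GPa = 170000 uN/um^2
Step 3: Calculate tip deflection.
delta = F * L^3 / (3 * E * I)
delta = 96.4 * 217^3 / (3 * 170000 * 900.0)
delta = 2.1461 um


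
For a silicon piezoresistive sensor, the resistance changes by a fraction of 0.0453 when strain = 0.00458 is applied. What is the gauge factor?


Step 1: Identify values.
dR/R = 0.0453, strain = 0.00458
Step 2: GF = (dR/R) / strain = 0.0453 / 0.00458
GF = 9.9


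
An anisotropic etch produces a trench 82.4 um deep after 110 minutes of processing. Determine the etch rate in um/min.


Step 1: Etch rate = depth / time
Step 2: rate = 82.4 / 110
rate = 0.749 um/min


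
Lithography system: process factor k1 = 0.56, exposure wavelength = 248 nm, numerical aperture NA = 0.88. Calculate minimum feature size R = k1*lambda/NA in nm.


Step 1: Identify values: k1 = 0.56, lambda = 248 nm, NA = 0.88
Step 2: R = k1 * lambda / NA
R = 0.56 * 248 / 0.88
R = 157.8 nm


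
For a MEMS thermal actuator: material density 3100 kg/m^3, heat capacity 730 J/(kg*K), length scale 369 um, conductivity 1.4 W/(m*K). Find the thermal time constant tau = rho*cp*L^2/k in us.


Step 1: Convert L to m: L = 369e-6 m
Step 2: L^2 = (369e-6)^2 = 1.36161e-07 m^2
Step 3: tau = 3100 * 730 * 1.36161e-07 / 1.4 = 2.2009453071e-01 s
Step 4: Convert to microseconds (multiply by 1e6).
tau = 220094.531 us


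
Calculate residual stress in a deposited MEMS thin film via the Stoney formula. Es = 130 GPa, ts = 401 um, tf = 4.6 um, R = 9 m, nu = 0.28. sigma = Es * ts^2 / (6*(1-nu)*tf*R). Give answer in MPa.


Step 1: Compute numerator: Es * ts^2 = 130 * 401^2 = 20904130 (GPa*um^2)
Step 2: Compute denominator (R in um): 6*(1-nu)*tf*R = 6*0.72*4.6*9e6 = 178848000.0 (um^2)
Step 3: sigma (GPa) = 20904130 / 178848000.0 = 1.16882e-01 GPa
Step 4: Convert to MPa (x1000): sigma = 116.9 MPa


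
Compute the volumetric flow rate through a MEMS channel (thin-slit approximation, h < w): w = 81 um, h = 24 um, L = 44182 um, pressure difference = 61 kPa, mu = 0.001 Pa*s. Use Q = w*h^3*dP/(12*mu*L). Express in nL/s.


Step 1: Convert all dimensions to SI (meters).
w = 81e-6 m, h = 24e-6 m, L = 44182e-6 m, dP = 61e3 Pa
Step 2: Q = w * h^3 * dP / (12 * mu * L)
Q = 81e-6 * (24e-6)^3 * 61e3 / (12 * 0.001 * 44182e-6) = 1.2883147e-10 m^3/s
Step 3: Convert Q from m^3/s to nL/s (1 m^3 = 1e12 nL, so multiply by 1e12).
Q = 128.831 nL/s


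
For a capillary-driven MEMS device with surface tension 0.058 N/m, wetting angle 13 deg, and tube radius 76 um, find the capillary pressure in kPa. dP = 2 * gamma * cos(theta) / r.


Step 1: cos(13 deg) = 0.9744
Step 2: Convert r to m: r = 76e-6 m
Step 3: dP = 2 * 0.058 * 0.9744 / 76e-6 = 1487.2 Pa
Step 4: Convert Pa to kPa (divide by 1000).
dP = 1.49 kPa


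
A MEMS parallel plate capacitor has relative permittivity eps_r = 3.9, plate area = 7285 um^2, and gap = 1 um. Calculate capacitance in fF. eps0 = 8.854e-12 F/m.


Step 1: Convert area to m^2: A = 7285e-12 m^2
Step 2: Convert gap to m: d = 1e-6 m
Step 3: C = eps0 * eps_r * A / d
C = 8.854e-12 * 3.9 * 7285e-12 / 1e-6
Step 4: Convert to fF (multiply by 1e15).
C = 251.56 fF


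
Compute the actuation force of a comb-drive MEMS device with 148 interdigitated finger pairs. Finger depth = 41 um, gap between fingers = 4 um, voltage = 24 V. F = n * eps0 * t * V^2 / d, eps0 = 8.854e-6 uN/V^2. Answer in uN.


Step 1: Parameters: n=148, eps0=8.854e-6 uN/V^2, t=41 um, V=24 V, d=4 um
Step 2: V^2 = 576
Step 3: F = 148 * 8.854e-6 * 41 * 576 / 4
F = 7.737 uN


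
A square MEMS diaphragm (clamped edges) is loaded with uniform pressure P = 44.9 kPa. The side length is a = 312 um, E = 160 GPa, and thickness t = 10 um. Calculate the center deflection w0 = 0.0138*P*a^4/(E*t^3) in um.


Step 1: Convert pressure to compatible units (E is in GPa, so P in GPa).
P = 44.9 kPa = 44.9e-6 GPa
Step 2: Compute numerator: 0.0138 * P * a^4.
a^4 = 312^4 = 9475854336
numerator = 0.0138 * 44.9e-6 * 9475854336 = 5.8714e+03
Step 3: Compute denominator: E * t^3 = 160 * 10^3 = 160000
Step 4: w0 = numerator / denominator = 5.8714e+03 / 160000 = 0.0367 um


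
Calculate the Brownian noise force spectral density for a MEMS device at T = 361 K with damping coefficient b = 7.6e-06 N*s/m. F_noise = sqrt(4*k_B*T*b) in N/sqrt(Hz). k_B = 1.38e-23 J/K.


Step 1: Compute 4 * k_B * T * b
= 4 * 1.38e-23 * 361 * 7.6e-06
= 1.5145e-25 N^2/Hz
Step 2: F_noise = sqrt(1.5145e-25)
F_noise = 3.89e-13 N/sqrt(Hz)


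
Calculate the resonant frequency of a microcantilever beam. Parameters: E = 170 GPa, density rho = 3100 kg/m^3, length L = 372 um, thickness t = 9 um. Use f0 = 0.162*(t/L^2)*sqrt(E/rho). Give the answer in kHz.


Step 1: Convert units to SI.
t_SI = 9e-6 m, L_SI = 372e-6 m
Step 2: Calculate sqrt(E/rho).
sqrt(170e9 / 3100) = 7405.32 m/s
Step 3: Compute f0.
f0 = 0.162 * 9e-6 / (372e-6)^2 * 7405.32 = 78021.7 Hz = 78.02 kHz


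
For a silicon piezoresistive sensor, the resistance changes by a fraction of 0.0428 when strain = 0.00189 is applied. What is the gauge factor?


Step 1: Identify values.
dR/R = 0.0428, strain = 0.00189
Step 2: GF = (dR/R) / strain = 0.0428 / 0.00189
GF = 22.6


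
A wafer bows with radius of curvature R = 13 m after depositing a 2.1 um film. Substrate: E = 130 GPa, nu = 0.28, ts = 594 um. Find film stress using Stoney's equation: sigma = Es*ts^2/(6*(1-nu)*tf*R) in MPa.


Step 1: Compute numerator: Es * ts^2 = 130 * 594^2 = 45868680 (GPa*um^2)
Step 2: Compute denominator (R in um): 6*(1-nu)*tf*R = 6*0.72*2.1*13e6 = 117936000.0 (um^2)
Step 3: sigma (GPa) = 45868680 / 117936000.0 = 3.88929e-01 GPa
Step 4: Convert to MPa (x1000): sigma = 388.9 MPa


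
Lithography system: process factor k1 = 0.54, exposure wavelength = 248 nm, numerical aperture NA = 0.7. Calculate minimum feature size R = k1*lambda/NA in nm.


Step 1: Identify values: k1 = 0.54, lambda = 248 nm, NA = 0.7
Step 2: R = k1 * lambda / NA
R = 0.54 * 248 / 0.7
R = 191.3 nm


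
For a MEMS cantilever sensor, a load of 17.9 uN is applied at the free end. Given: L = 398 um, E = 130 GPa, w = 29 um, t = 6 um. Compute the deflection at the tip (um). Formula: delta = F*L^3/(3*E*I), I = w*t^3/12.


Step 1: Calculate the second moment of area.
I = w * t^3 / 12 = 29 * 6^3 / 12 = 522.0 um^4
Step 2: Convert E to consistent units (1 GPa = 1000 uN/um^2).
E = 130 GPa = 130000 uN/um^2
Step 3: Calculate tip deflection.
delta = F * L^3 / (3 * E * I)
delta = 17.9 * 398^3 / (3 * 130000 * 522.0)
delta = 5.5433 um


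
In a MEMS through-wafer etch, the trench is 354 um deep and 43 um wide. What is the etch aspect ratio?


Step 1: AR = depth / width
Step 2: AR = 354 / 43
AR = 8.2


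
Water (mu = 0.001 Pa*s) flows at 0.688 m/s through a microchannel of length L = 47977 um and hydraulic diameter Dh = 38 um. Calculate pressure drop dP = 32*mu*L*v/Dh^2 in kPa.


Step 1: Convert to SI: L = 47977e-6 m, Dh = 38e-6 m
Step 2: dP = 32 * 0.001 * 47977e-6 * 0.688 / (38e-6)^2
Step 3: dP = 731483.12 Pa
Step 4: Convert to kPa: dP = 731.48 kPa


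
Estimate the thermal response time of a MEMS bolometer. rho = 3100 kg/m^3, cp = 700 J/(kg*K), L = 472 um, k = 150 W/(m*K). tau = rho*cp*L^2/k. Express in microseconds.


Step 1: Convert L to m: L = 472e-6 m
Step 2: L^2 = (472e-6)^2 = 2.22784e-07 m^2
Step 3: tau = 3100 * 700 * 2.22784e-07 / 150 = 3.22294187e-03 s
Step 4: Convert to microseconds (multiply by 1e6).
tau = 3222.942 us


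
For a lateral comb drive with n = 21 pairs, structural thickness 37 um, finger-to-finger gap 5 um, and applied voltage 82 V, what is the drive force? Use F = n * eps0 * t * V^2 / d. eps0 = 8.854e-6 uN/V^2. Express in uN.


Step 1: Parameters: n=21, eps0=8.854e-6 uN/V^2, t=37 um, V=82 V, d=5 um
Step 2: V^2 = 6724
Step 3: F = 21 * 8.854e-6 * 37 * 6724 / 5
F = 9.252 uN


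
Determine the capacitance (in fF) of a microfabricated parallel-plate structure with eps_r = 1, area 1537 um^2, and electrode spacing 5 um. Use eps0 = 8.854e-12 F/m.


Step 1: Convert area to m^2: A = 1537e-12 m^2
Step 2: Convert gap to m: d = 5e-6 m
Step 3: C = eps0 * eps_r * A / d
C = 8.854e-12 * 1 * 1537e-12 / 5e-6
Step 4: Convert to fF (multiply by 1e15).
C = 2.72 fF


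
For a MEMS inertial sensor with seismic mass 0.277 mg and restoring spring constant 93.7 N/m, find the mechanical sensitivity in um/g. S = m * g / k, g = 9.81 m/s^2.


Step 1: Convert mass: m = 0.277 mg = 2.77e-07 kg
Step 2: S = m * g / k = 2.77e-07 * 9.81 / 93.7
Step 3: S = 2.90e-08 m/g
Step 4: Convert to um/g: S = 0.029 um/g
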